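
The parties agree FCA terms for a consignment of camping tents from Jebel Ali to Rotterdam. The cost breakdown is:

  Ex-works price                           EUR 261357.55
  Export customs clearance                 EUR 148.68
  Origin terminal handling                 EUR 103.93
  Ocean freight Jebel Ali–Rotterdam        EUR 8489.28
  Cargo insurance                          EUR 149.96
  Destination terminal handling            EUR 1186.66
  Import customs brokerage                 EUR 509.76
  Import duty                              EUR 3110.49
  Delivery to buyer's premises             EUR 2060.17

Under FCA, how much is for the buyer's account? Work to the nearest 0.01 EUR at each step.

FCA: the seller delivers export-cleared goods to the carrier; the buyer bears costs from that point.
Seller's account: goods 261357.55 + export clearance 148.68 = 261506.23
Buyer's account: origin terminal 103.93 + freight 8489.28 + insurance 149.96 + destination terminal 1186.66 + brokerage 509.76 + duty 3110.49 + delivery 2060.17 = 15610.25

Buyer's account: EUR 15610.25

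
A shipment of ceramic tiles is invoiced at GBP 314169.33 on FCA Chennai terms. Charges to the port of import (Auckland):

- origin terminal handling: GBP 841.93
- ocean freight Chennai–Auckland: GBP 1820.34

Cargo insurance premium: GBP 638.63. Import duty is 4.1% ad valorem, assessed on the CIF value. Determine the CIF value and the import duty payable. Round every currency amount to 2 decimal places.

CIF value: GBP 317470.23; import duty: GBP 13016.28

CIF = FCA price + pre-shipment costs + freight + insurance
CIF = 314169.33 + 841.93 + 1820.34 + 638.63 = 317470.23
Import duty = 317470.23 × 4.1% = 13016.28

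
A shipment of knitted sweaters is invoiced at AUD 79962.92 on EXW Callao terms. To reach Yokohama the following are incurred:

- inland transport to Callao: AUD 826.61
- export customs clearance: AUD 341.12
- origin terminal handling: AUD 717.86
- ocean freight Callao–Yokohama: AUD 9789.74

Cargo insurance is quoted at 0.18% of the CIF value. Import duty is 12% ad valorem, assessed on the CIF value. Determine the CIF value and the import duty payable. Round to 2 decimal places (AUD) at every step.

CIF value: AUD 91803.50; import duty: AUD 11016.42

Let C be the CIF value. C = EXW price + pre-shipment costs + freight + 0.18% × C
C − 0.18% × C = 79962.92 + 826.61 + 341.12 + 717.86 + 9789.74
0.9982 × C = 91638.25
C = 91638.25 / 0.9982 = 91803.50
Insurance premium = 0.18% × 91803.50 = 165.25
Import duty = 91803.50 × 12% = 11016.42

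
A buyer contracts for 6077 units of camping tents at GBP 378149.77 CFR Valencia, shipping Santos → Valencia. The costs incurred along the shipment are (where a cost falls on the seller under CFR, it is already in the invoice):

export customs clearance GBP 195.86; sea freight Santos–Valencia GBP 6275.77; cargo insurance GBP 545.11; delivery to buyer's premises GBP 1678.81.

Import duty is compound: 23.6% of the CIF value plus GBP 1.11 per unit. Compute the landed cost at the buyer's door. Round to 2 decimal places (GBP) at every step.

CFR: the seller pays costs through ocean freight to the destination port, but not insurance.
Already in the invoice (seller's account under CFR): export clearance, freight — exclude.
CIF value = CFR price + insurance = 378149.77 + 545.11 = 378694.88
Ad valorem component: 378694.88 × 23.6% = 89371.99
Specific component: 6077 × 1.11 = 6745.47
Import duty = 89371.99 + 6745.47 = 96117.46
Buyer bears: insurance 545.11 + delivery 1678.81 + duty 96117.46 = 98341.38
Landed cost = invoice 378149.77 + 98341.38 = 476491.15

Total landed cost: GBP 476491.15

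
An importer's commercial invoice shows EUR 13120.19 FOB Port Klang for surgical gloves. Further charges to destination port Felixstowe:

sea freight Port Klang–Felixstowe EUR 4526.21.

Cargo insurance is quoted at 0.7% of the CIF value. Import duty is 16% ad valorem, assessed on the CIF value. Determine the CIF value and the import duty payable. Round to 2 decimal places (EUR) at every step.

CIF value: EUR 17770.80; import duty: EUR 2843.33

Let C be the CIF value. C = FOB price + freight + 0.7% × C
C − 0.7% × C = 13120.19 + 4526.21
0.993 × C = 17646.40
C = 17646.40 / 0.993 = 17770.80
Insurance premium = 0.7% × 17770.80 = 124.40
Import duty = 17770.80 × 16% = 2843.33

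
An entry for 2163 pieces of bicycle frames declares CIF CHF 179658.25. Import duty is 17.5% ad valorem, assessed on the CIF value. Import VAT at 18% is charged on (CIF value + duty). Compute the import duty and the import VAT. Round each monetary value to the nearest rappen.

Import duty: CHF 31440.19; import VAT: CHF 37997.72

Import duty = 179658.25 × 17.5% = 31440.19
VAT base = CIF + duty = 179658.25 + 31440.19 = 211098.44
Import VAT = 211098.44 × 18% = 37997.72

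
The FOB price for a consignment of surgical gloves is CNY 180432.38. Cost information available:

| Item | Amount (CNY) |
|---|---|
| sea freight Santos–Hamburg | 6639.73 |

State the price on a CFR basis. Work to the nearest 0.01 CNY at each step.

CFR price: CNY 187072.11

From FOB to CFR, the seller additionally bears: freight.
CFR price = 180432.38 + 6639.73 = 187072.11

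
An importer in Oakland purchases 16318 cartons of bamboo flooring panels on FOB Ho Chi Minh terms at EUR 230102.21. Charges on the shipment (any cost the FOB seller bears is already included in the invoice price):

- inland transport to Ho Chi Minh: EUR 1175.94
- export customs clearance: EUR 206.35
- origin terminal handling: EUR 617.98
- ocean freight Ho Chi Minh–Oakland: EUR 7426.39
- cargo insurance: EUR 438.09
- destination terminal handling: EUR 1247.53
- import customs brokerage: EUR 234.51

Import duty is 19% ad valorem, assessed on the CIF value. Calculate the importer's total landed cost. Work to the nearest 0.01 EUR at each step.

FOB: the seller bears costs until goods are on board at the origin port; the buyer bears freight, insurance and all costs thereafter.
Already in the invoice (seller's account under FOB): inland to port, export clearance, origin terminal — exclude.
CIF value = FOB price + freight + insurance = 230102.21 + 7426.39 + 438.09 = 237966.69
Import duty = 237966.69 × 19% = 45213.67
Buyer bears: freight 7426.39 + insurance 438.09 + destination terminal 1247.53 + brokerage 234.51 + duty 45213.67 = 54560.19
Landed cost = invoice 230102.21 + 54560.19 = 284662.40

Total landed cost: EUR 284662.40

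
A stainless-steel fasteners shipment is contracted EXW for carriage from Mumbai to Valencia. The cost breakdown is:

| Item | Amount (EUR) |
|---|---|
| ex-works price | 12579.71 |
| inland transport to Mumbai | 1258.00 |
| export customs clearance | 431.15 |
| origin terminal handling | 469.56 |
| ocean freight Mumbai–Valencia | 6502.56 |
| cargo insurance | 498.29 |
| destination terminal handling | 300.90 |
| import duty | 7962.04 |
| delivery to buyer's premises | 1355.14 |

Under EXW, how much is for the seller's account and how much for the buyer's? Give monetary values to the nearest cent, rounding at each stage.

EXW: the seller makes goods available at their premises; the buyer bears all onward costs.
Seller's account: goods 12579.71 = 12579.71
Buyer's account: inland to port 1258.00 + export clearance 431.15 + origin terminal 469.56 + freight 6502.56 + insurance 498.29 + destination terminal 300.90 + duty 7962.04 + delivery 1355.14 = 18777.64

Seller: EUR 12579.71; buyer: EUR 18777.64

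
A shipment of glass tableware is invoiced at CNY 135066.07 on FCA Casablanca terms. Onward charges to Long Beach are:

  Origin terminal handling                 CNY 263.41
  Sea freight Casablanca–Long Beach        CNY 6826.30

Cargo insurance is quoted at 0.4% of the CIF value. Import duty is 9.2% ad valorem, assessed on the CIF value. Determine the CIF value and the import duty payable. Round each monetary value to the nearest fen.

Let C be the CIF value. C = FCA price + pre-shipment costs + freight + 0.4% × C
C − 0.4% × C = 135066.07 + 263.41 + 6826.30
0.996 × C = 142155.78
C = 142155.78 / 0.996 = 142726.69
Insurance premium = 0.4% × 142726.69 = 570.91
Import duty = 142726.69 × 9.2% = 13130.86

CIF value: CNY 142726.69; import duty: CNY 13130.86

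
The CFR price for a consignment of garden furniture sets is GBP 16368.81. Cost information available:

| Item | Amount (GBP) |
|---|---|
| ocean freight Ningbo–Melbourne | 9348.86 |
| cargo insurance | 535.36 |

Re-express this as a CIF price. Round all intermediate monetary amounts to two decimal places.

Not relevant to the conversion: freight — on the seller under both CFR and CIF; already in the CFR price and stays in the CIF price.
From CFR to CIF, the seller additionally bears: insurance.
CIF price = 16368.81 + 535.36 = 16904.17

CIF price: GBP 16904.17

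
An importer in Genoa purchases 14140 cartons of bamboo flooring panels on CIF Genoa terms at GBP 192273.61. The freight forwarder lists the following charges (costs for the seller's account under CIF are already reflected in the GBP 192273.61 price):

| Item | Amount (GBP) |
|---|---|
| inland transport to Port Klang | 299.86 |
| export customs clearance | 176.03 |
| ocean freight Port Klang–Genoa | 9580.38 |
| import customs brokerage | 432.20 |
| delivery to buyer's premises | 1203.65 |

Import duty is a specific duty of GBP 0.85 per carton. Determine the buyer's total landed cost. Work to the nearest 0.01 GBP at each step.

CIF: the seller pays costs through ocean freight and marine insurance to the destination port.
Already in the invoice (seller's account under CIF): inland to port, export clearance, freight — exclude.
The CIF price already equals the CIF value: 192273.61
Import duty = 14140 × 0.85 = 12019.00
Buyer bears: brokerage 432.20 + delivery 1203.65 + duty 12019.00 = 13654.85
Landed cost = invoice 192273.61 + 13654.85 = 205928.46

Total landed cost: GBP 205928.46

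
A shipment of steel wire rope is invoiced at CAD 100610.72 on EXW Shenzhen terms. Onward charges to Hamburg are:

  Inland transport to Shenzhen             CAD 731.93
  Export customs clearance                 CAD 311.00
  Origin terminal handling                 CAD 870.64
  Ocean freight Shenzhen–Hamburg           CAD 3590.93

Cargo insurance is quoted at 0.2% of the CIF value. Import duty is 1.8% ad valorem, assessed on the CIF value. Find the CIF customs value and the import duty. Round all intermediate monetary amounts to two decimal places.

Let C be the CIF value. C = EXW price + pre-shipment costs + freight + 0.2% × C
C − 0.2% × C = 100610.72 + 731.93 + 311.00 + 870.64 + 3590.93
0.998 × C = 106115.22
C = 106115.22 / 0.998 = 106327.88
Insurance premium = 0.2% × 106327.88 = 212.66
Import duty = 106327.88 × 1.8% = 1913.90

CIF value: CAD 106327.88; import duty: CAD 1913.90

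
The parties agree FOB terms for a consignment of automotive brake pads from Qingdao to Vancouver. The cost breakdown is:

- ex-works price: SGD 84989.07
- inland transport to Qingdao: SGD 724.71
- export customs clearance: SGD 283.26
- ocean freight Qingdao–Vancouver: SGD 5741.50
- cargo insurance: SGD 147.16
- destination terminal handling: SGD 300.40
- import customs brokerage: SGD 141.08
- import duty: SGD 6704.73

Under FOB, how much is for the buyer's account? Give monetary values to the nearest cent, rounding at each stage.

Buyer's account: SGD 13034.87

FOB: the seller bears costs until goods are on board at the origin port; the buyer bears freight, insurance and all costs thereafter.
Seller's account: goods 84989.07 + inland to port 724.71 + export clearance 283.26 = 85997.04
Buyer's account: freight 5741.50 + insurance 147.16 + destination terminal 300.40 + brokerage 141.08 + duty 6704.73 = 13034.87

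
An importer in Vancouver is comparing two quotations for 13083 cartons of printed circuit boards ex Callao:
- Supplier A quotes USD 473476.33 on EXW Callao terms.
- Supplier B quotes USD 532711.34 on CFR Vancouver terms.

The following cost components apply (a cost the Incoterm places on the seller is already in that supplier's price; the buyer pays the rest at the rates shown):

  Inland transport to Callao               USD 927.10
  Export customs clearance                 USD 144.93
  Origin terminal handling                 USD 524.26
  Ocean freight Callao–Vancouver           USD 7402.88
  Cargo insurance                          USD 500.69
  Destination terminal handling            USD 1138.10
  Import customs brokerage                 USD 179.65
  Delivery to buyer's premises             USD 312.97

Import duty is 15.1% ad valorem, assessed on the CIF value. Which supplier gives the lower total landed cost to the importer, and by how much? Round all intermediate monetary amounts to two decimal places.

Supplier A is cheaper by USD 57821.46

Supplier A (EXW):
CIF value = EXW price + inland to port + export clearance + origin terminal + freight + insurance = 473476.33 + 927.10 + 144.93 + 524.26 + 7402.88 + 500.69 = 482976.19
Import duty = 482976.19 × 15.1% = 72929.40
Buyer bears (A): 927.10 + 144.93 + 524.26 + 7402.88 + 500.69 + 1138.10 + 179.65 + 312.97 = 11130.58
Landed cost (A) = invoice 473476.33 + 11130.58 + duty 72929.40 = 557536.31
Supplier B (CFR):
CIF value = CFR price + insurance = 532711.34 + 500.69 = 533212.03
Import duty = 533212.03 × 15.1% = 80515.02
Buyer bears (B): 500.69 + 1138.10 + 179.65 + 312.97 = 2131.41
Landed cost (B) = invoice 532711.34 + 2131.41 + duty 80515.02 = 615357.77
Difference = |557536.31 − 615357.77| = 57821.46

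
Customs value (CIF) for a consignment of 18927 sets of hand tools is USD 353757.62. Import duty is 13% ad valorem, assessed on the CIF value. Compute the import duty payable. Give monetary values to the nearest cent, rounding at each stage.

Import duty = 353757.62 × 13% = 45988.49

Import duty: USD 45988.49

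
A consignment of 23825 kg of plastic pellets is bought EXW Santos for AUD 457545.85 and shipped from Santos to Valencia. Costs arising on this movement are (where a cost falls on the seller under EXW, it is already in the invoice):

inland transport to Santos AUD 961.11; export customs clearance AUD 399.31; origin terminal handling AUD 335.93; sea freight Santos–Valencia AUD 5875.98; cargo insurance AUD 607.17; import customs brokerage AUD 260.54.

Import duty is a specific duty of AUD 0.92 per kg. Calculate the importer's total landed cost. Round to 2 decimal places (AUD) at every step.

EXW: the seller makes goods available at their premises; the buyer bears all onward costs.
CIF value = EXW price + inland to port + export clearance + origin terminal + freight + insurance = 457545.85 + 961.11 + 399.31 + 335.93 + 5875.98 + 607.17 = 465725.35
Import duty = 23825 × 0.92 = 21919.00
Buyer bears: inland to port 961.11 + export clearance 399.31 + origin terminal 335.93 + freight 5875.98 + insurance 607.17 + brokerage 260.54 + duty 21919.00 = 30359.04
Landed cost = invoice 457545.85 + 30359.04 = 487904.89

Total landed cost: AUD 487904.89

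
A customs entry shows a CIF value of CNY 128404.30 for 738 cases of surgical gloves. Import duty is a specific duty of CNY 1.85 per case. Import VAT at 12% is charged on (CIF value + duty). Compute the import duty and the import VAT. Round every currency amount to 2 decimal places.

Import duty = 738 × 1.85 = 1365.30
VAT base = CIF + duty = 128404.30 + 1365.30 = 129769.60
Import VAT = 129769.60 × 12% = 15572.35

Import duty: CNY 1365.30; import VAT: CNY 15572.35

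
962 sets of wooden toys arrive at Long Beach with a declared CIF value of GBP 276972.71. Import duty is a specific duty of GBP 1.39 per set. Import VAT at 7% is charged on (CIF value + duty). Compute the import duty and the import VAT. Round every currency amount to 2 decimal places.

Import duty = 962 × 1.39 = 1337.18
VAT base = CIF + duty = 276972.71 + 1337.18 = 278309.89
Import VAT = 278309.89 × 7% = 19481.69

Import duty: GBP 1337.18; import VAT: GBP 19481.69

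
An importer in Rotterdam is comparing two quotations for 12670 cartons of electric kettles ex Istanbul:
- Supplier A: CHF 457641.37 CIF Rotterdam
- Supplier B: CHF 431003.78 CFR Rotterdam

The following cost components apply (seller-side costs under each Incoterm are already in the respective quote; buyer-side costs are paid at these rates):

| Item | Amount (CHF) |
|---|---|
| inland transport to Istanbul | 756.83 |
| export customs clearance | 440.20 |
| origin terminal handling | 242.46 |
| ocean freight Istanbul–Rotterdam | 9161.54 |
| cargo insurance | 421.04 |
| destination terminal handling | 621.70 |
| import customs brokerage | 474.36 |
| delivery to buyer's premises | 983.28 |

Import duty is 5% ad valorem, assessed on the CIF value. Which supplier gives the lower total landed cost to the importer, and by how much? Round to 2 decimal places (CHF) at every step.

Supplier B is cheaper by CHF 27527.38

Supplier A (CIF):
The CIF price already equals the CIF value: 457641.37
Import duty = 457641.37 × 5% = 22882.07
Buyer bears (A): 621.70 + 474.36 + 983.28 = 2079.34
Landed cost (A) = invoice 457641.37 + 2079.34 + duty 22882.07 = 482602.78
Supplier B (CFR):
CIF value = CFR price + insurance = 431003.78 + 421.04 = 431424.82
Import duty = 431424.82 × 5% = 21571.24
Buyer bears (B): 421.04 + 621.70 + 474.36 + 983.28 = 2500.38
Landed cost (B) = invoice 431003.78 + 2500.38 + duty 21571.24 = 455075.40
Difference = |482602.78 − 455075.40| = 27527.38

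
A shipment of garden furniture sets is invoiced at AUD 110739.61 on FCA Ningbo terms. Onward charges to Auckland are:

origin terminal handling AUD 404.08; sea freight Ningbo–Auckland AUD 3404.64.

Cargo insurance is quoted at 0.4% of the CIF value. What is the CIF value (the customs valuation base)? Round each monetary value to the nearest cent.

CIF value: AUD 115008.36

Let C be the CIF value. C = FCA price + pre-shipment costs + freight + 0.4% × C
C − 0.4% × C = 110739.61 + 404.08 + 3404.64
0.996 × C = 114548.33
C = 114548.33 / 0.996 = 115008.36
Insurance premium = 0.4% × 115008.36 = 460.03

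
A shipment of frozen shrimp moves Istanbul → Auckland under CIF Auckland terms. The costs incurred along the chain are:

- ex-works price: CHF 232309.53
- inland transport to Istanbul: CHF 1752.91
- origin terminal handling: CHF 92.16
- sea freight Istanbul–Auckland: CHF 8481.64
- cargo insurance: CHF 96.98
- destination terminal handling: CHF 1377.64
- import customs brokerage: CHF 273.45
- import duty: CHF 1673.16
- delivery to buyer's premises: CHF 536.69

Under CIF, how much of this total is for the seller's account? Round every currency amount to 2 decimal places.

CIF: the seller pays costs through ocean freight and marine insurance to the destination port.
Seller's account: goods 232309.53 + inland to port 1752.91 + origin terminal 92.16 + freight 8481.64 + insurance 96.98 = 242733.22
Buyer's account: destination terminal 1377.64 + brokerage 273.45 + duty 1673.16 + delivery 536.69 = 3860.94

Seller's account: CHF 242733.22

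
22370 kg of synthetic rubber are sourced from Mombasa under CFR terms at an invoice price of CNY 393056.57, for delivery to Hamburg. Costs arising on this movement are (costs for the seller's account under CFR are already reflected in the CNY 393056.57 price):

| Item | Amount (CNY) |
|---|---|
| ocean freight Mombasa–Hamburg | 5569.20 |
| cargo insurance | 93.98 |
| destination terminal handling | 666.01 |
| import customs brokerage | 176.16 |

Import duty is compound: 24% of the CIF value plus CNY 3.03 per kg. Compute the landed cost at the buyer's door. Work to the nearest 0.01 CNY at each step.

Total landed cost: CNY 556129.95

CFR: the seller pays costs through ocean freight to the destination port, but not insurance.
Already in the invoice (seller's account under CFR): freight — exclude.
CIF value = CFR price + insurance = 393056.57 + 93.98 = 393150.55
Ad valorem component: 393150.55 × 24% = 94356.13
Specific component: 22370 × 3.03 = 67781.10
Import duty = 94356.13 + 67781.10 = 162137.23
Buyer bears: insurance 93.98 + destination terminal 666.01 + brokerage 176.16 + duty 162137.23 = 163073.38
Landed cost = invoice 393056.57 + 163073.38 = 556129.95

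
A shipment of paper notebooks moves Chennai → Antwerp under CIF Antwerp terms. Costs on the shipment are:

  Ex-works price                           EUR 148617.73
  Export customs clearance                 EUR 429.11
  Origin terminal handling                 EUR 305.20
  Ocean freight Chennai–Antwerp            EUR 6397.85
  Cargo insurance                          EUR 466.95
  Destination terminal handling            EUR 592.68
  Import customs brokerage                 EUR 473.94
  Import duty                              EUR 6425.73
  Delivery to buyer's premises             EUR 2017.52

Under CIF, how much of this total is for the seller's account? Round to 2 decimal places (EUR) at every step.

CIF: the seller pays costs through ocean freight and marine insurance to the destination port.
Seller's account: goods 148617.73 + export clearance 429.11 + origin terminal 305.20 + freight 6397.85 + insurance 466.95 = 156216.84
Buyer's account: destination terminal 592.68 + brokerage 473.94 + duty 6425.73 + delivery 2017.52 = 9509.87

Seller's account: EUR 156216.84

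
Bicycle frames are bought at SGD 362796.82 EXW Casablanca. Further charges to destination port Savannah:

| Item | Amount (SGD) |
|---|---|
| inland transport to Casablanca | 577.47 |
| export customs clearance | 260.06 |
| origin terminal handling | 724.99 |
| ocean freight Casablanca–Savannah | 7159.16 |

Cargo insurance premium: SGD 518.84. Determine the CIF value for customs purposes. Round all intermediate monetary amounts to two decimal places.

CIF = EXW price + pre-shipment costs + freight + insurance
CIF = 362796.82 + 577.47 + 260.06 + 724.99 + 7159.16 + 518.84 = 372037.34

CIF value: SGD 372037.34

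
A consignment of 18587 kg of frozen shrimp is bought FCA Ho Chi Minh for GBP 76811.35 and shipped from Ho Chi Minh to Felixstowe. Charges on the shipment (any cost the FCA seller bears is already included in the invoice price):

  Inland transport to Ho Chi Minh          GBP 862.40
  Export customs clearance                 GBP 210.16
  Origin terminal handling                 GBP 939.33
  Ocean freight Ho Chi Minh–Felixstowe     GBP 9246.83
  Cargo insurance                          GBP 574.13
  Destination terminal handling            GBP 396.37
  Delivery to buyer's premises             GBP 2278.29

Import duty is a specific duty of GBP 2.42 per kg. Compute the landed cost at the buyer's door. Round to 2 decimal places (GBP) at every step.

Total landed cost: GBP 135226.84

FCA: the seller delivers export-cleared goods to the carrier; the buyer bears costs from that point.
Already in the invoice (seller's account under FCA): inland to port, export clearance — exclude.
CIF value = FCA price + origin terminal + freight + insurance = 76811.35 + 939.33 + 9246.83 + 574.13 = 87571.64
Import duty = 18587 × 2.42 = 44980.54
Buyer bears: origin terminal 939.33 + freight 9246.83 + insurance 574.13 + destination terminal 396.37 + delivery 2278.29 + duty 44980.54 = 58415.49
Landed cost = invoice 76811.35 + 58415.49 = 135226.84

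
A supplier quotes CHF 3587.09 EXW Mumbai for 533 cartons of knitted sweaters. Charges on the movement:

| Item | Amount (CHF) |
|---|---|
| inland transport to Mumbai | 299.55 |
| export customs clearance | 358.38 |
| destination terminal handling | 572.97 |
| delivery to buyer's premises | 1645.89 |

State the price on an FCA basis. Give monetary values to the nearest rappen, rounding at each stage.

Not relevant to the conversion: delivery, destination terminal — on the buyer under both terms; not part of either seller's price.
From EXW to FCA, the seller additionally bears: inland to port, export clearance.
FCA price = 3587.09 + 299.55 + 358.38 = 4245.02

FCA price: CHF 4245.02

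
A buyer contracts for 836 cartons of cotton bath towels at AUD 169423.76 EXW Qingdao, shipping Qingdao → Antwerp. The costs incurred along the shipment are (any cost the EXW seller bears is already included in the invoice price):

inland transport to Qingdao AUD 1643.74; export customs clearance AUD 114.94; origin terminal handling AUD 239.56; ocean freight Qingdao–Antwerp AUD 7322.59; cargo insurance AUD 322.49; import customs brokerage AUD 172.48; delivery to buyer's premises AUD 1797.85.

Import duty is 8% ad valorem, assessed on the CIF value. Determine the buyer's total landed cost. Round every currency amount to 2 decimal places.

EXW: the seller makes goods available at their premises; the buyer bears all onward costs.
CIF value = EXW price + inland to port + export clearance + origin terminal + freight + insurance = 169423.76 + 1643.74 + 114.94 + 239.56 + 7322.59 + 322.49 = 179067.08
Import duty = 179067.08 × 8% = 14325.37
Buyer bears: inland to port 1643.74 + export clearance 114.94 + origin terminal 239.56 + freight 7322.59 + insurance 322.49 + brokerage 172.48 + delivery 1797.85 + duty 14325.37 = 25939.02
Landed cost = invoice 169423.76 + 25939.02 = 195362.78

Total landed cost: AUD 195362.78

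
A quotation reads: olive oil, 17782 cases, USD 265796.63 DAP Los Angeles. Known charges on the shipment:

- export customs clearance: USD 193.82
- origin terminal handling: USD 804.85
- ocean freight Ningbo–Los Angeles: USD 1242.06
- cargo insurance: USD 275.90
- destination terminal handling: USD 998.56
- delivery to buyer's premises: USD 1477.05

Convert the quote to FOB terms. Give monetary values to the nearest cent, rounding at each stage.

Not relevant to the conversion: export clearance, origin terminal — on the seller under both DAP and FOB; already in the DAP price and stays in the FOB price.
From DAP to FOB, the seller no longer bears: freight, insurance, destination terminal, delivery.
FOB price = 265796.63 − 1242.06 − 275.90 − 998.56 − 1477.05 = 261803.06

FOB price: USD 261803.06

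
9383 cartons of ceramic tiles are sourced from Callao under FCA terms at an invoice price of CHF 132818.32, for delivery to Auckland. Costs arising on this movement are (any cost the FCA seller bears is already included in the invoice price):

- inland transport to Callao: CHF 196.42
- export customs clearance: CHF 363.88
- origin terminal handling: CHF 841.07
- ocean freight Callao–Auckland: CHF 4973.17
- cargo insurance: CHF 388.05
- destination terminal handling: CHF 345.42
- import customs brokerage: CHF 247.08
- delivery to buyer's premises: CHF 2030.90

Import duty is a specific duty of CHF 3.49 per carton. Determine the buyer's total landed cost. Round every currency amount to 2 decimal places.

FCA: the seller delivers export-cleared goods to the carrier; the buyer bears costs from that point.
Already in the invoice (seller's account under FCA): inland to port, export clearance — exclude.
CIF value = FCA price + origin terminal + freight + insurance = 132818.32 + 841.07 + 4973.17 + 388.05 = 139020.61
Import duty = 9383 × 3.49 = 32746.67
Buyer bears: origin terminal 841.07 + freight 4973.17 + insurance 388.05 + destination terminal 345.42 + brokerage 247.08 + delivery 2030.90 + duty 32746.67 = 41572.36
Landed cost = invoice 132818.32 + 41572.36 = 174390.68

Total landed cost: CHF 174390.68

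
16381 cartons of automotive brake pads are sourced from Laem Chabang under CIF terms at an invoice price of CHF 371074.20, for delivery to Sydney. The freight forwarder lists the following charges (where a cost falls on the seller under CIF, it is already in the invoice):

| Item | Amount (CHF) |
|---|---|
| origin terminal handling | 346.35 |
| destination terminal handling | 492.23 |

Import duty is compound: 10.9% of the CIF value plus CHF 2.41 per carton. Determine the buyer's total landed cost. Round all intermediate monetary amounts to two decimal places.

CIF: the seller pays costs through ocean freight and marine insurance to the destination port.
Already in the invoice (seller's account under CIF): origin terminal — exclude.
The CIF price already equals the CIF value: 371074.20
Ad valorem component: 371074.20 × 10.9% = 40447.09
Specific component: 16381 × 2.41 = 39478.21
Import duty = 40447.09 + 39478.21 = 79925.30
Buyer bears: destination terminal 492.23 + duty 79925.30 = 80417.53
Landed cost = invoice 371074.20 + 80417.53 = 451491.73

Total landed cost: CHF 451491.73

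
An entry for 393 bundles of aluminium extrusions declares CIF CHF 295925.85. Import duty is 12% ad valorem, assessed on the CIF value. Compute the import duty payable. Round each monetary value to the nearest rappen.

Import duty = 295925.85 × 12% = 35511.10

Import duty: CHF 35511.10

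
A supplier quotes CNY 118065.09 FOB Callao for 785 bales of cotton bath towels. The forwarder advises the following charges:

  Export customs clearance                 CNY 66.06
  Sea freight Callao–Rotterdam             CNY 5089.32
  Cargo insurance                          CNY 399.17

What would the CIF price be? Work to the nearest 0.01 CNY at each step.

CIF price: CNY 123553.58

Not relevant to the conversion: export clearance — on the seller under both FOB and CIF; already in the FOB price and stays in the CIF price.
From FOB to CIF, the seller additionally bears: freight, insurance.
CIF price = 118065.09 + 5089.32 + 399.17 = 123553.58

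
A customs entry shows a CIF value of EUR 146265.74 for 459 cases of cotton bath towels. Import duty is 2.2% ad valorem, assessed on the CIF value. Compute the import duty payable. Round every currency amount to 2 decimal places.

Import duty: EUR 3217.85

Import duty = 146265.74 × 2.2% = 3217.85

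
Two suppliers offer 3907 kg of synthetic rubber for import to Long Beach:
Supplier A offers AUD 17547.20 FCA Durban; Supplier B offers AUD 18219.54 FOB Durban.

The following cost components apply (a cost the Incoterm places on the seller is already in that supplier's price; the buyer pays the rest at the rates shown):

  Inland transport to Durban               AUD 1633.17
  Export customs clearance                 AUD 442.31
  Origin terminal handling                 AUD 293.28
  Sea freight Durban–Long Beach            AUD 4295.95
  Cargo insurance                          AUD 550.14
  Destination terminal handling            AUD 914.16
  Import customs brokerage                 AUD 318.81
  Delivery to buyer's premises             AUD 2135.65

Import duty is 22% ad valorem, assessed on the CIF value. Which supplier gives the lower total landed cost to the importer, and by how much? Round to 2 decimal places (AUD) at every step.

Supplier A (FCA):
CIF value = FCA price + origin terminal + freight + insurance = 17547.20 + 293.28 + 4295.95 + 550.14 = 22686.57
Import duty = 22686.57 × 22% = 4991.05
Buyer bears (A): 293.28 + 4295.95 + 550.14 + 914.16 + 318.81 + 2135.65 = 8507.99
Landed cost (A) = invoice 17547.20 + 8507.99 + duty 4991.05 = 31046.24
Supplier B (FOB):
CIF value = FOB price + freight + insurance = 18219.54 + 4295.95 + 550.14 = 23065.63
Import duty = 23065.63 × 22% = 5074.44
Buyer bears (B): 4295.95 + 550.14 + 914.16 + 318.81 + 2135.65 = 8214.71
Landed cost (B) = invoice 18219.54 + 8214.71 + duty 5074.44 = 31508.69
Difference = |31046.24 − 31508.69| = 462.45

Supplier A is cheaper by AUD 462.45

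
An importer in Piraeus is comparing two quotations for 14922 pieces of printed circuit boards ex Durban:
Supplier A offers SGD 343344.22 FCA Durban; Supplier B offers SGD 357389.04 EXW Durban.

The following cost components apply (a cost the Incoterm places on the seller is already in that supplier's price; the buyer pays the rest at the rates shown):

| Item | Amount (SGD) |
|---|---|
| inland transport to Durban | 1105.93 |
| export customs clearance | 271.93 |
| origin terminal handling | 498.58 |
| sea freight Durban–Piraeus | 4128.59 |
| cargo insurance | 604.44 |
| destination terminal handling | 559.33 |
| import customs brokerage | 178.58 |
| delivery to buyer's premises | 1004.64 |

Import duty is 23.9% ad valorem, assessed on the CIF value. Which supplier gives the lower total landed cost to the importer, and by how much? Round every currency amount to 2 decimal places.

Supplier A is cheaper by SGD 19108.70

Supplier A (FCA):
CIF value = FCA price + origin terminal + freight + insurance = 343344.22 + 498.58 + 4128.59 + 604.44 = 348575.83
Import duty = 348575.83 × 23.9% = 83309.62
Buyer bears (A): 498.58 + 4128.59 + 604.44 + 559.33 + 178.58 + 1004.64 = 6974.16
Landed cost (A) = invoice 343344.22 + 6974.16 + duty 83309.62 = 433628.00
Supplier B (EXW):
CIF value = EXW price + inland to port + export clearance + origin terminal + freight + insurance = 357389.04 + 1105.93 + 271.93 + 498.58 + 4128.59 + 604.44 = 363998.51
Import duty = 363998.51 × 23.9% = 86995.64
Buyer bears (B): 1105.93 + 271.93 + 498.58 + 4128.59 + 604.44 + 559.33 + 178.58 + 1004.64 = 8352.02
Landed cost (B) = invoice 357389.04 + 8352.02 + duty 86995.64 = 452736.70
Difference = |433628.00 − 452736.70| = 19108.70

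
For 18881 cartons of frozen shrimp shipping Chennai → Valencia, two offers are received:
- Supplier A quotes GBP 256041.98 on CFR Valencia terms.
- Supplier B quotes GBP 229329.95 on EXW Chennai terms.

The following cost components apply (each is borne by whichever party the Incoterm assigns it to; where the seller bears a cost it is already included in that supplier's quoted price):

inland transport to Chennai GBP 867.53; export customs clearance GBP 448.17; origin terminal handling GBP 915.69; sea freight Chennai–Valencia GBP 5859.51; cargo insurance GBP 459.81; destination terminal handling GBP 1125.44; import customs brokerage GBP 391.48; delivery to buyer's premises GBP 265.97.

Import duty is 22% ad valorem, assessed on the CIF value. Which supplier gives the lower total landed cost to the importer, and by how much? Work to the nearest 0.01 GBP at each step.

Supplier A (CFR):
CIF value = CFR price + insurance = 256041.98 + 459.81 = 256501.79
Import duty = 256501.79 × 22% = 56430.39
Buyer bears (A): 459.81 + 1125.44 + 391.48 + 265.97 = 2242.70
Landed cost (A) = invoice 256041.98 + 2242.70 + duty 56430.39 = 314715.07
Supplier B (EXW):
CIF value = EXW price + inland to port + export clearance + origin terminal + freight + insurance = 229329.95 + 867.53 + 448.17 + 915.69 + 5859.51 + 459.81 = 237880.66
Import duty = 237880.66 × 22% = 52333.75
Buyer bears (B): 867.53 + 448.17 + 915.69 + 5859.51 + 459.81 + 1125.44 + 391.48 + 265.97 = 10333.60
Landed cost (B) = invoice 229329.95 + 10333.60 + duty 52333.75 = 291997.30
Difference = |314715.07 − 291997.30| = 22717.77

Supplier B is cheaper by GBP 22717.77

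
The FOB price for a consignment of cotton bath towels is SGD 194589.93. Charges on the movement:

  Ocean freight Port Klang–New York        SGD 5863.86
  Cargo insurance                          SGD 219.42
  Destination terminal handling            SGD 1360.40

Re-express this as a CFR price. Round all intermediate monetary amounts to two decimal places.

Not relevant to the conversion: insurance, destination terminal — on the buyer under both terms; not part of either seller's price.
From FOB to CFR, the seller additionally bears: freight.
CFR price = 194589.93 + 5863.86 = 200453.79

CFR price: SGD 200453.79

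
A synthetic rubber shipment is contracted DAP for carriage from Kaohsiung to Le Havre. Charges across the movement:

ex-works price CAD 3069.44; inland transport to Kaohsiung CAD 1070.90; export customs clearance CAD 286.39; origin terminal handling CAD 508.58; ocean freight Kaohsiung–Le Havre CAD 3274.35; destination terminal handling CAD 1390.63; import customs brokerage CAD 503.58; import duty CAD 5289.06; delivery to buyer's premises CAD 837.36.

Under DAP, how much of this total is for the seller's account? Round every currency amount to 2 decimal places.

DAP: the seller bears all costs to the named destination except import duty and clearance.
Seller's account: goods 3069.44 + inland to port 1070.90 + export clearance 286.39 + origin terminal 508.58 + freight 3274.35 + destination terminal 1390.63 + delivery 837.36 = 10437.65
Buyer's account: brokerage 503.58 + duty 5289.06 = 5792.64

Seller's account: CAD 10437.65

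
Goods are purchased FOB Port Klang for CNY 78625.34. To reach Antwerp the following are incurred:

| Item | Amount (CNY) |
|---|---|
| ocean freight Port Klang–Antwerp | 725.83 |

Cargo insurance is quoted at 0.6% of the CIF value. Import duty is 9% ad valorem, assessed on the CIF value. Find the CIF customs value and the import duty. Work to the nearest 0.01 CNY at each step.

CIF value: CNY 79830.15; import duty: CNY 7184.71

Let C be the CIF value. C = FOB price + freight + 0.6% × C
C − 0.6% × C = 78625.34 + 725.83
0.994 × C = 79351.17
C = 79351.17 / 0.994 = 79830.15
Insurance premium = 0.6% × 79830.15 = 478.98
Import duty = 79830.15 × 9% = 7184.71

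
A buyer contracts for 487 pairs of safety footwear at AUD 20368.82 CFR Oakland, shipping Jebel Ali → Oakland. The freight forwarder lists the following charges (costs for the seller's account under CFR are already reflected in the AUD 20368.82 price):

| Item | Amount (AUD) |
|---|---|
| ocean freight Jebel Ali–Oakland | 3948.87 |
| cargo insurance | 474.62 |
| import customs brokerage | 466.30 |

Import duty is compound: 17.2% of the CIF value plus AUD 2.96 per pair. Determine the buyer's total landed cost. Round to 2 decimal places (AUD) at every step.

CFR: the seller pays costs through ocean freight to the destination port, but not insurance.
Already in the invoice (seller's account under CFR): freight — exclude.
CIF value = CFR price + insurance = 20368.82 + 474.62 = 20843.44
Ad valorem component: 20843.44 × 17.2% = 3585.07
Specific component: 487 × 2.96 = 1441.52
Import duty = 3585.07 + 1441.52 = 5026.59
Buyer bears: insurance 474.62 + brokerage 466.30 + duty 5026.59 = 5967.51
Landed cost = invoice 20368.82 + 5967.51 = 26336.33

Total landed cost: AUD 26336.33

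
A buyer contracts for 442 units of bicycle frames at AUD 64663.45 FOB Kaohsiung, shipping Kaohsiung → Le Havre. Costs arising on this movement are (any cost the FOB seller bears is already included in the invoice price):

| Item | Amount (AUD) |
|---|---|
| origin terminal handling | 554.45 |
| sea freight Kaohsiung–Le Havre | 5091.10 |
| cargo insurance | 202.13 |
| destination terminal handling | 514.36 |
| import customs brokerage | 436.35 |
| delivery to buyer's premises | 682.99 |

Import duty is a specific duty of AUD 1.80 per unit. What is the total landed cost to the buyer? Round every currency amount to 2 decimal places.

FOB: the seller bears costs until goods are on board at the origin port; the buyer bears freight, insurance and all costs thereafter.
Already in the invoice (seller's account under FOB): origin terminal — exclude.
CIF value = FOB price + freight + insurance = 64663.45 + 5091.10 + 202.13 = 69956.68
Import duty = 442 × 1.80 = 795.60
Buyer bears: freight 5091.10 + insurance 202.13 + destination terminal 514.36 + brokerage 436.35 + delivery 682.99 + duty 795.60 = 7722.53
Landed cost = invoice 64663.45 + 7722.53 = 72385.98

Total landed cost: AUD 72385.98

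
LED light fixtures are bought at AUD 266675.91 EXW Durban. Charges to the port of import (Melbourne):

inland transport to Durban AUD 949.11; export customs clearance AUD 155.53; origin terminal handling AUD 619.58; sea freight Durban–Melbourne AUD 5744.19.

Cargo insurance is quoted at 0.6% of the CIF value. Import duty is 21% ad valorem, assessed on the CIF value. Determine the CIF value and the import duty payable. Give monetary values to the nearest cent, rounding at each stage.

Let C be the CIF value. C = EXW price + pre-shipment costs + freight + 0.6% × C
C − 0.6% × C = 266675.91 + 949.11 + 155.53 + 619.58 + 5744.19
0.994 × C = 274144.32
C = 274144.32 / 0.994 = 275799.11
Insurance premium = 0.6% × 275799.11 = 1654.79
Import duty = 275799.11 × 21% = 57917.81

CIF value: AUD 275799.11; import duty: AUD 57917.81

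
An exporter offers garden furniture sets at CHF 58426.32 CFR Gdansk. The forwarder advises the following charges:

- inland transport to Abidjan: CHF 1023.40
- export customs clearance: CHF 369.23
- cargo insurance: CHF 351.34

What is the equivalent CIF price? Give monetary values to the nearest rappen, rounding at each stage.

Not relevant to the conversion: export clearance, inland to port — on the seller under both CFR and CIF; already in the CFR price and stays in the CIF price.
From CFR to CIF, the seller additionally bears: insurance.
CIF price = 58426.32 + 351.34 = 58777.66

CIF price: CHF 58777.66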